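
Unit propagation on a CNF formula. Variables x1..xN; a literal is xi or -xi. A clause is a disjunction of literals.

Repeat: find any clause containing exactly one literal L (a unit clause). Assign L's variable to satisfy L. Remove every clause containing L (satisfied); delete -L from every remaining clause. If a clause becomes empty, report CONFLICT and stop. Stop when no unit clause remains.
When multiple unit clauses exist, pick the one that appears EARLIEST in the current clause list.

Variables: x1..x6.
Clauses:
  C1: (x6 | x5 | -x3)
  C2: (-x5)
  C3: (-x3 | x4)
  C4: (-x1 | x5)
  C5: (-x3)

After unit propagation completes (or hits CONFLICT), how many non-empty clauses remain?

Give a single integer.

unit clause [-5] forces x5=F; simplify:
  drop 5 from [6, 5, -3] -> [6, -3]
  drop 5 from [-1, 5] -> [-1]
  satisfied 1 clause(s); 4 remain; assigned so far: [5]
unit clause [-1] forces x1=F; simplify:
  satisfied 1 clause(s); 3 remain; assigned so far: [1, 5]
unit clause [-3] forces x3=F; simplify:
  satisfied 3 clause(s); 0 remain; assigned so far: [1, 3, 5]

Answer: 0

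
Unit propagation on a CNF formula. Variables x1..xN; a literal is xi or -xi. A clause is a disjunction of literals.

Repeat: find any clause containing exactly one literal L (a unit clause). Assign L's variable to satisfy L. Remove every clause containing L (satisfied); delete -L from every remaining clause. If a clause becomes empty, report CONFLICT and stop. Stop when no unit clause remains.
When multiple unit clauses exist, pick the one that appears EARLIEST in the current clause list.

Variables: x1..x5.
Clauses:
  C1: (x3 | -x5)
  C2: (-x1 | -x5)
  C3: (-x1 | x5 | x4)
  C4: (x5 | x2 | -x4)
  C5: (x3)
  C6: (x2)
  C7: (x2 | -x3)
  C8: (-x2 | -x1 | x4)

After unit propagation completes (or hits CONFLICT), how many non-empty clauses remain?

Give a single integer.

Answer: 3

Derivation:
unit clause [3] forces x3=T; simplify:
  drop -3 from [2, -3] -> [2]
  satisfied 2 clause(s); 6 remain; assigned so far: [3]
unit clause [2] forces x2=T; simplify:
  drop -2 from [-2, -1, 4] -> [-1, 4]
  satisfied 3 clause(s); 3 remain; assigned so far: [2, 3]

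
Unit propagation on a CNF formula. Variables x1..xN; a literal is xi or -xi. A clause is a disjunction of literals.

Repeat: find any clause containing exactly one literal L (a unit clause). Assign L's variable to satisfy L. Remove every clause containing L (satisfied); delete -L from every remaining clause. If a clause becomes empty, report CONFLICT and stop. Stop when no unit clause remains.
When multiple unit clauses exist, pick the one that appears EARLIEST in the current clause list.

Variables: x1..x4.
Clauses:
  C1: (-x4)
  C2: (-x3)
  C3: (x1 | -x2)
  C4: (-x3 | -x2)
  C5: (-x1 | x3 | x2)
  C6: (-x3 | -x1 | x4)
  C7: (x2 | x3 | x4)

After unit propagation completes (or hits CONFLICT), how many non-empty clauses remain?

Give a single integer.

Answer: 0

Derivation:
unit clause [-4] forces x4=F; simplify:
  drop 4 from [-3, -1, 4] -> [-3, -1]
  drop 4 from [2, 3, 4] -> [2, 3]
  satisfied 1 clause(s); 6 remain; assigned so far: [4]
unit clause [-3] forces x3=F; simplify:
  drop 3 from [-1, 3, 2] -> [-1, 2]
  drop 3 from [2, 3] -> [2]
  satisfied 3 clause(s); 3 remain; assigned so far: [3, 4]
unit clause [2] forces x2=T; simplify:
  drop -2 from [1, -2] -> [1]
  satisfied 2 clause(s); 1 remain; assigned so far: [2, 3, 4]
unit clause [1] forces x1=T; simplify:
  satisfied 1 clause(s); 0 remain; assigned so far: [1, 2, 3, 4]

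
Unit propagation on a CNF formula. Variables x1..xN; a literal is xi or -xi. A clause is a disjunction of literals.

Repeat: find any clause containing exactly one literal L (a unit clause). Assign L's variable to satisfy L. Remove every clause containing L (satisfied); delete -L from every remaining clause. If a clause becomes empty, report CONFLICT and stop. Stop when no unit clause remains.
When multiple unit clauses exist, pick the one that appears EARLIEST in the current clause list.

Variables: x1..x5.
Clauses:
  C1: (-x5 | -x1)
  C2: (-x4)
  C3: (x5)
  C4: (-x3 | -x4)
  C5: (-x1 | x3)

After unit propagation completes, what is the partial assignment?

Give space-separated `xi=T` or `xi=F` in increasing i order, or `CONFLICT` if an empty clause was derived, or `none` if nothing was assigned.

Answer: x1=F x4=F x5=T

Derivation:
unit clause [-4] forces x4=F; simplify:
  satisfied 2 clause(s); 3 remain; assigned so far: [4]
unit clause [5] forces x5=T; simplify:
  drop -5 from [-5, -1] -> [-1]
  satisfied 1 clause(s); 2 remain; assigned so far: [4, 5]
unit clause [-1] forces x1=F; simplify:
  satisfied 2 clause(s); 0 remain; assigned so far: [1, 4, 5]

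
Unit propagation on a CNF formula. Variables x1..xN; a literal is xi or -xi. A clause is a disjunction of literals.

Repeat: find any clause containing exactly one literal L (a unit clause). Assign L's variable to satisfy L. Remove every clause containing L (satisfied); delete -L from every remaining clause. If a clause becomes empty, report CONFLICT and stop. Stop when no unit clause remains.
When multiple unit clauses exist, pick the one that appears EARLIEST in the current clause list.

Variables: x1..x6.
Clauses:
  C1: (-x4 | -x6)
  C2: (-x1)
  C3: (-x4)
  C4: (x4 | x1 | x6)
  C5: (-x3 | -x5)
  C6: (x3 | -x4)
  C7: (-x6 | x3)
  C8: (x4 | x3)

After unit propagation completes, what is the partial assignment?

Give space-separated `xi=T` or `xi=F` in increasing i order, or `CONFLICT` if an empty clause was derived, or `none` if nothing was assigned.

unit clause [-1] forces x1=F; simplify:
  drop 1 from [4, 1, 6] -> [4, 6]
  satisfied 1 clause(s); 7 remain; assigned so far: [1]
unit clause [-4] forces x4=F; simplify:
  drop 4 from [4, 6] -> [6]
  drop 4 from [4, 3] -> [3]
  satisfied 3 clause(s); 4 remain; assigned so far: [1, 4]
unit clause [6] forces x6=T; simplify:
  drop -6 from [-6, 3] -> [3]
  satisfied 1 clause(s); 3 remain; assigned so far: [1, 4, 6]
unit clause [3] forces x3=T; simplify:
  drop -3 from [-3, -5] -> [-5]
  satisfied 2 clause(s); 1 remain; assigned so far: [1, 3, 4, 6]
unit clause [-5] forces x5=F; simplify:
  satisfied 1 clause(s); 0 remain; assigned so far: [1, 3, 4, 5, 6]

Answer: x1=F x3=T x4=F x5=F x6=T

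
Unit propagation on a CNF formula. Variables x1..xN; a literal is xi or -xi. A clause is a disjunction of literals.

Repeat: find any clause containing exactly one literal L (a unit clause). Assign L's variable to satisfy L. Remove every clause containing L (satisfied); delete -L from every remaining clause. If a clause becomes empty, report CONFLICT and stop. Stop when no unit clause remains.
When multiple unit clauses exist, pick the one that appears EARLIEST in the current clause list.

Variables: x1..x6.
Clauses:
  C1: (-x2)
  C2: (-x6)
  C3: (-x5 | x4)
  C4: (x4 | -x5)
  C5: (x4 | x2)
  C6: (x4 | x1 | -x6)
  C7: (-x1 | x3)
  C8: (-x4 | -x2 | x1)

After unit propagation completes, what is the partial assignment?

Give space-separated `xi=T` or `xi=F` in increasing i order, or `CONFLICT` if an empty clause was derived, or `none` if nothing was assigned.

Answer: x2=F x4=T x6=F

Derivation:
unit clause [-2] forces x2=F; simplify:
  drop 2 from [4, 2] -> [4]
  satisfied 2 clause(s); 6 remain; assigned so far: [2]
unit clause [-6] forces x6=F; simplify:
  satisfied 2 clause(s); 4 remain; assigned so far: [2, 6]
unit clause [4] forces x4=T; simplify:
  satisfied 3 clause(s); 1 remain; assigned so far: [2, 4, 6]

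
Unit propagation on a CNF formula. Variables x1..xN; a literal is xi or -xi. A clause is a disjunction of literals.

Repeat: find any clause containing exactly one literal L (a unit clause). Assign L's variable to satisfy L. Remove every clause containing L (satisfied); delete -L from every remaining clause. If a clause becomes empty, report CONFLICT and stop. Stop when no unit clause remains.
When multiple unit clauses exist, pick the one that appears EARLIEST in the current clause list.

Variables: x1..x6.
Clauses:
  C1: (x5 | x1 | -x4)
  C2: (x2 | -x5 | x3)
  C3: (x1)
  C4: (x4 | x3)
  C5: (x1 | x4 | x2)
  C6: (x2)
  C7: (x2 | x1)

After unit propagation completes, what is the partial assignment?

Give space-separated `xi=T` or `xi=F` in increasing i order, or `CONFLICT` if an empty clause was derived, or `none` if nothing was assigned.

Answer: x1=T x2=T

Derivation:
unit clause [1] forces x1=T; simplify:
  satisfied 4 clause(s); 3 remain; assigned so far: [1]
unit clause [2] forces x2=T; simplify:
  satisfied 2 clause(s); 1 remain; assigned so far: [1, 2]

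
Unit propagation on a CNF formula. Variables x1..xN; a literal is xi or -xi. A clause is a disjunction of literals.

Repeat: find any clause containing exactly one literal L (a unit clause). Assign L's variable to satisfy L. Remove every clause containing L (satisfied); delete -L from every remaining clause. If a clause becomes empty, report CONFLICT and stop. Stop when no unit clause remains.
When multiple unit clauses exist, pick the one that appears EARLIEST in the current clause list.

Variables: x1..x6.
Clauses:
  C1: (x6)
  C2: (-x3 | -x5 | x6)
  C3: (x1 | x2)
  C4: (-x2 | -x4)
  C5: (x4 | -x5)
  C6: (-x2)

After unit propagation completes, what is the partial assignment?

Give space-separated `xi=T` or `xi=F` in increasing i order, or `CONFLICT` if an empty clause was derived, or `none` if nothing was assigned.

Answer: x1=T x2=F x6=T

Derivation:
unit clause [6] forces x6=T; simplify:
  satisfied 2 clause(s); 4 remain; assigned so far: [6]
unit clause [-2] forces x2=F; simplify:
  drop 2 from [1, 2] -> [1]
  satisfied 2 clause(s); 2 remain; assigned so far: [2, 6]
unit clause [1] forces x1=T; simplify:
  satisfied 1 clause(s); 1 remain; assigned so far: [1, 2, 6]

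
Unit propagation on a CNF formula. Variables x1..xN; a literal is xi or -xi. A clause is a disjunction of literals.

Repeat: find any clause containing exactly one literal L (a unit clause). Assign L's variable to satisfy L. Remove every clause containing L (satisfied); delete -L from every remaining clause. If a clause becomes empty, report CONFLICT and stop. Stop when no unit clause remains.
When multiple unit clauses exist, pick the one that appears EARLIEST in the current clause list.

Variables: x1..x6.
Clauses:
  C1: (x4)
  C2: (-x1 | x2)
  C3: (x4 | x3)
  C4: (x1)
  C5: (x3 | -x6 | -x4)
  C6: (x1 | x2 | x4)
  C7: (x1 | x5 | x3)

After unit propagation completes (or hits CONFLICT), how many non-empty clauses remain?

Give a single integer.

unit clause [4] forces x4=T; simplify:
  drop -4 from [3, -6, -4] -> [3, -6]
  satisfied 3 clause(s); 4 remain; assigned so far: [4]
unit clause [1] forces x1=T; simplify:
  drop -1 from [-1, 2] -> [2]
  satisfied 2 clause(s); 2 remain; assigned so far: [1, 4]
unit clause [2] forces x2=T; simplify:
  satisfied 1 clause(s); 1 remain; assigned so far: [1, 2, 4]

Answer: 1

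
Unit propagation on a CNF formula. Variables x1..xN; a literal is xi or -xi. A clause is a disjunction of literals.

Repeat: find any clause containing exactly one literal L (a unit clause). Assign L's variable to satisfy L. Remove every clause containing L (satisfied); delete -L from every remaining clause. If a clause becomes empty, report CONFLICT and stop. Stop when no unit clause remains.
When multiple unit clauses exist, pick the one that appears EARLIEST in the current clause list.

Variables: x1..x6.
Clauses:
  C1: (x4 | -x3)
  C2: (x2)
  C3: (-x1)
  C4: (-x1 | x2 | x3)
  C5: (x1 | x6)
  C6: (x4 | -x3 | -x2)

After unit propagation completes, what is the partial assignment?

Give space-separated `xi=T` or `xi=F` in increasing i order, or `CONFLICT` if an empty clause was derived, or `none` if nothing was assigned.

Answer: x1=F x2=T x6=T

Derivation:
unit clause [2] forces x2=T; simplify:
  drop -2 from [4, -3, -2] -> [4, -3]
  satisfied 2 clause(s); 4 remain; assigned so far: [2]
unit clause [-1] forces x1=F; simplify:
  drop 1 from [1, 6] -> [6]
  satisfied 1 clause(s); 3 remain; assigned so far: [1, 2]
unit clause [6] forces x6=T; simplify:
  satisfied 1 clause(s); 2 remain; assigned so far: [1, 2, 6]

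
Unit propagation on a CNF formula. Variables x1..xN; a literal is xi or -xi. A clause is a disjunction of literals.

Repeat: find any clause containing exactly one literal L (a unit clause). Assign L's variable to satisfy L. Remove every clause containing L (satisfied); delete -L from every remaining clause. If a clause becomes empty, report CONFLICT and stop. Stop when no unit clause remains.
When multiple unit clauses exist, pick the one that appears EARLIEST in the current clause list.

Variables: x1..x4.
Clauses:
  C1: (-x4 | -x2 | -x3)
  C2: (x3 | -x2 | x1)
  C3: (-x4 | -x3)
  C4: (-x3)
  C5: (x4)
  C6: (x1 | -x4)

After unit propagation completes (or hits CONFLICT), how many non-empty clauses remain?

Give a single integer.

unit clause [-3] forces x3=F; simplify:
  drop 3 from [3, -2, 1] -> [-2, 1]
  satisfied 3 clause(s); 3 remain; assigned so far: [3]
unit clause [4] forces x4=T; simplify:
  drop -4 from [1, -4] -> [1]
  satisfied 1 clause(s); 2 remain; assigned so far: [3, 4]
unit clause [1] forces x1=T; simplify:
  satisfied 2 clause(s); 0 remain; assigned so far: [1, 3, 4]

Answer: 0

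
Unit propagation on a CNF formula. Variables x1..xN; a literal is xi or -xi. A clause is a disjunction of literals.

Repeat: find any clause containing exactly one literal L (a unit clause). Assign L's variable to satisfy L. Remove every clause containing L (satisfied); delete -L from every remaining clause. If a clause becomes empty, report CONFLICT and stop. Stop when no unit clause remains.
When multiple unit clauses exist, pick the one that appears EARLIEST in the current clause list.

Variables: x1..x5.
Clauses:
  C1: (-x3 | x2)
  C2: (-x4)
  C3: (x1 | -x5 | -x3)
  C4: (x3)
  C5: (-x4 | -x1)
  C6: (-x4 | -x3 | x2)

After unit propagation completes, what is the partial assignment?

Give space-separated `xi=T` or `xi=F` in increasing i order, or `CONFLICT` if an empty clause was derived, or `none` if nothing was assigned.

Answer: x2=T x3=T x4=F

Derivation:
unit clause [-4] forces x4=F; simplify:
  satisfied 3 clause(s); 3 remain; assigned so far: [4]
unit clause [3] forces x3=T; simplify:
  drop -3 from [-3, 2] -> [2]
  drop -3 from [1, -5, -3] -> [1, -5]
  satisfied 1 clause(s); 2 remain; assigned so far: [3, 4]
unit clause [2] forces x2=T; simplify:
  satisfied 1 clause(s); 1 remain; assigned so far: [2, 3, 4]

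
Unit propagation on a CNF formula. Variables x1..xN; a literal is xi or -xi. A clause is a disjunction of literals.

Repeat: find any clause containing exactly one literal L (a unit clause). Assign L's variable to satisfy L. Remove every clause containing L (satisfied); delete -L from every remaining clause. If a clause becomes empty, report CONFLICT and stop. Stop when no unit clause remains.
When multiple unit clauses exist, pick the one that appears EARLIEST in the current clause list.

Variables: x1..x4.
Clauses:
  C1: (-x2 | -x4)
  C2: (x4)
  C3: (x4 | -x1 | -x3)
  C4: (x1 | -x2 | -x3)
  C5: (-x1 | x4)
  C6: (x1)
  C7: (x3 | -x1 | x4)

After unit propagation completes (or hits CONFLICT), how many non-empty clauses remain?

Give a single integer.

Answer: 0

Derivation:
unit clause [4] forces x4=T; simplify:
  drop -4 from [-2, -4] -> [-2]
  satisfied 4 clause(s); 3 remain; assigned so far: [4]
unit clause [-2] forces x2=F; simplify:
  satisfied 2 clause(s); 1 remain; assigned so far: [2, 4]
unit clause [1] forces x1=T; simplify:
  satisfied 1 clause(s); 0 remain; assigned so far: [1, 2, 4]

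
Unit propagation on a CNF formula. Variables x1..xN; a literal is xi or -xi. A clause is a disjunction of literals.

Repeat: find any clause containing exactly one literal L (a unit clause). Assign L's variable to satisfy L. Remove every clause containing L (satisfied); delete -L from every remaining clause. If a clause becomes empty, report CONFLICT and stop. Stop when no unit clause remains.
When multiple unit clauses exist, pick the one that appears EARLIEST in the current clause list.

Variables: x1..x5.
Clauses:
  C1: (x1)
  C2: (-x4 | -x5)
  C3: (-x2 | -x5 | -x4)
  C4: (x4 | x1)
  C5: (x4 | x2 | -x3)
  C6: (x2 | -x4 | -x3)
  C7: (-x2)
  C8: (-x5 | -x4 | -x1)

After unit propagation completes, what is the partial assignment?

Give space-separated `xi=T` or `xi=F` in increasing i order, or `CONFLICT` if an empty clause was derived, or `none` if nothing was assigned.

Answer: x1=T x2=F

Derivation:
unit clause [1] forces x1=T; simplify:
  drop -1 from [-5, -4, -1] -> [-5, -4]
  satisfied 2 clause(s); 6 remain; assigned so far: [1]
unit clause [-2] forces x2=F; simplify:
  drop 2 from [4, 2, -3] -> [4, -3]
  drop 2 from [2, -4, -3] -> [-4, -3]
  satisfied 2 clause(s); 4 remain; assigned so far: [1, 2]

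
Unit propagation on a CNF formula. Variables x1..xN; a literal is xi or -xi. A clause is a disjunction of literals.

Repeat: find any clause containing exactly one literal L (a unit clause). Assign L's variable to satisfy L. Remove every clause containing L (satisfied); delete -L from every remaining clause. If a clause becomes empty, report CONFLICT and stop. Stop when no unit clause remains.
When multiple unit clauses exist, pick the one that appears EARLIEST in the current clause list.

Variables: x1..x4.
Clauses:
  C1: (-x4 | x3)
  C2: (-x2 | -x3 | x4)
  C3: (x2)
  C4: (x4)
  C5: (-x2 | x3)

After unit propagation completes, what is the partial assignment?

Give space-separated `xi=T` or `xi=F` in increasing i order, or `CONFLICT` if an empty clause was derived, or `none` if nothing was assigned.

unit clause [2] forces x2=T; simplify:
  drop -2 from [-2, -3, 4] -> [-3, 4]
  drop -2 from [-2, 3] -> [3]
  satisfied 1 clause(s); 4 remain; assigned so far: [2]
unit clause [4] forces x4=T; simplify:
  drop -4 from [-4, 3] -> [3]
  satisfied 2 clause(s); 2 remain; assigned so far: [2, 4]
unit clause [3] forces x3=T; simplify:
  satisfied 2 clause(s); 0 remain; assigned so far: [2, 3, 4]

Answer: x2=T x3=T x4=T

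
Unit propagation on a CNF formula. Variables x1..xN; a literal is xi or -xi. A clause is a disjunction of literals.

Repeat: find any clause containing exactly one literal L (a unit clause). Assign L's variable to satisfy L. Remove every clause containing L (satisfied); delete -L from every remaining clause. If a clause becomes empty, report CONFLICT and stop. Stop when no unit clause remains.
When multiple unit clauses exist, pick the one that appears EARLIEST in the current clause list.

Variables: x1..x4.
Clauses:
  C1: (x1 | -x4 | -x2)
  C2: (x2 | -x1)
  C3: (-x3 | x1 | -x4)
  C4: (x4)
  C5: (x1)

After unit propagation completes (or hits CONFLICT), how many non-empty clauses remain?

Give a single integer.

unit clause [4] forces x4=T; simplify:
  drop -4 from [1, -4, -2] -> [1, -2]
  drop -4 from [-3, 1, -4] -> [-3, 1]
  satisfied 1 clause(s); 4 remain; assigned so far: [4]
unit clause [1] forces x1=T; simplify:
  drop -1 from [2, -1] -> [2]
  satisfied 3 clause(s); 1 remain; assigned so far: [1, 4]
unit clause [2] forces x2=T; simplify:
  satisfied 1 clause(s); 0 remain; assigned so far: [1, 2, 4]

Answer: 0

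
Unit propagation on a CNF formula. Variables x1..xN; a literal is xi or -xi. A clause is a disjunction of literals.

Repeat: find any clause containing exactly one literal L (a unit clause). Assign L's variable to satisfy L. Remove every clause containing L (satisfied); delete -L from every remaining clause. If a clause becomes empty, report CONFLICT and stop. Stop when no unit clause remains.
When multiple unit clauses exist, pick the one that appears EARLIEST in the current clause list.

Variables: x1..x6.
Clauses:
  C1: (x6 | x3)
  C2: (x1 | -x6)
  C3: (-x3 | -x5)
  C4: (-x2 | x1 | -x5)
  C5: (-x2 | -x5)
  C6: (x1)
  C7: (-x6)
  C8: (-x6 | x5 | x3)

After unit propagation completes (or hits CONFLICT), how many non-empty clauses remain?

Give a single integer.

Answer: 0

Derivation:
unit clause [1] forces x1=T; simplify:
  satisfied 3 clause(s); 5 remain; assigned so far: [1]
unit clause [-6] forces x6=F; simplify:
  drop 6 from [6, 3] -> [3]
  satisfied 2 clause(s); 3 remain; assigned so far: [1, 6]
unit clause [3] forces x3=T; simplify:
  drop -3 from [-3, -5] -> [-5]
  satisfied 1 clause(s); 2 remain; assigned so far: [1, 3, 6]
unit clause [-5] forces x5=F; simplify:
  satisfied 2 clause(s); 0 remain; assigned so far: [1, 3, 5, 6]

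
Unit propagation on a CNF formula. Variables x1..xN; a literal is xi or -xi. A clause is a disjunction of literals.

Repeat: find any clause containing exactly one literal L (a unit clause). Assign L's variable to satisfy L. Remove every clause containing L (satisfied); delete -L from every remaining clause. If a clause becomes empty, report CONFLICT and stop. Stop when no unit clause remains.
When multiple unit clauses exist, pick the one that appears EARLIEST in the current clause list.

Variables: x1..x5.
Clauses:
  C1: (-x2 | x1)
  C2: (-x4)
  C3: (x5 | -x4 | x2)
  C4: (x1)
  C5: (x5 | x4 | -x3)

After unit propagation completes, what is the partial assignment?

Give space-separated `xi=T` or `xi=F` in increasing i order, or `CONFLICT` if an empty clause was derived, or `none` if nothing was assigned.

Answer: x1=T x4=F

Derivation:
unit clause [-4] forces x4=F; simplify:
  drop 4 from [5, 4, -3] -> [5, -3]
  satisfied 2 clause(s); 3 remain; assigned so far: [4]
unit clause [1] forces x1=T; simplify:
  satisfied 2 clause(s); 1 remain; assigned so far: [1, 4]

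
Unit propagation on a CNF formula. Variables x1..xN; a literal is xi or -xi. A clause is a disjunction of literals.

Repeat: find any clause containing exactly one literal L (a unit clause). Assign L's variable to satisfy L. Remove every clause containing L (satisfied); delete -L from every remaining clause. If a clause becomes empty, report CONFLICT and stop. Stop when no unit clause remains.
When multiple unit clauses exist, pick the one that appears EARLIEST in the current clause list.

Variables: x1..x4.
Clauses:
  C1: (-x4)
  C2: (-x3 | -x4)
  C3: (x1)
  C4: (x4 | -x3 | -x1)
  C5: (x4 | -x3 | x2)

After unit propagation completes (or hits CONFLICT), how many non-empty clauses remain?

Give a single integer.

unit clause [-4] forces x4=F; simplify:
  drop 4 from [4, -3, -1] -> [-3, -1]
  drop 4 from [4, -3, 2] -> [-3, 2]
  satisfied 2 clause(s); 3 remain; assigned so far: [4]
unit clause [1] forces x1=T; simplify:
  drop -1 from [-3, -1] -> [-3]
  satisfied 1 clause(s); 2 remain; assigned so far: [1, 4]
unit clause [-3] forces x3=F; simplify:
  satisfied 2 clause(s); 0 remain; assigned so far: [1, 3, 4]

Answer: 0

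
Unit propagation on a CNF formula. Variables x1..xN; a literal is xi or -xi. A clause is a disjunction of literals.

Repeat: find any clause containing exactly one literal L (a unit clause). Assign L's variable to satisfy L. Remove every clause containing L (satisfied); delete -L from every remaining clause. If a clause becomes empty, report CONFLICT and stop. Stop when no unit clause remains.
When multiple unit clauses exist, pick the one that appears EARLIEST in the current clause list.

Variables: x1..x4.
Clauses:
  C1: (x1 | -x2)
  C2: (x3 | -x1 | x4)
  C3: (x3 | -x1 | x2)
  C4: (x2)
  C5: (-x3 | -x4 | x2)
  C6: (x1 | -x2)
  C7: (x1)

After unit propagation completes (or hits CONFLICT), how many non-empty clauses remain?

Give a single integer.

unit clause [2] forces x2=T; simplify:
  drop -2 from [1, -2] -> [1]
  drop -2 from [1, -2] -> [1]
  satisfied 3 clause(s); 4 remain; assigned so far: [2]
unit clause [1] forces x1=T; simplify:
  drop -1 from [3, -1, 4] -> [3, 4]
  satisfied 3 clause(s); 1 remain; assigned so far: [1, 2]

Answer: 1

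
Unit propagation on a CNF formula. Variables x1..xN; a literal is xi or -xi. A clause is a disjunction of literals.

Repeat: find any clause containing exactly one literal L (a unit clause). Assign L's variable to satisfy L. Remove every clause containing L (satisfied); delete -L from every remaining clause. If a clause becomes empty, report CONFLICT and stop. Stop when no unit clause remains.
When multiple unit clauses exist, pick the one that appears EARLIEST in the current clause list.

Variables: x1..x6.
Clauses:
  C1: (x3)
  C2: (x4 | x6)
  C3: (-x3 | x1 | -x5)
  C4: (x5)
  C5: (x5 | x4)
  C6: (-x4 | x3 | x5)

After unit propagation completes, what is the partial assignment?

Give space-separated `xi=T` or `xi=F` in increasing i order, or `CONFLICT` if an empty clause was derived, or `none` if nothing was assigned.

unit clause [3] forces x3=T; simplify:
  drop -3 from [-3, 1, -5] -> [1, -5]
  satisfied 2 clause(s); 4 remain; assigned so far: [3]
unit clause [5] forces x5=T; simplify:
  drop -5 from [1, -5] -> [1]
  satisfied 2 clause(s); 2 remain; assigned so far: [3, 5]
unit clause [1] forces x1=T; simplify:
  satisfied 1 clause(s); 1 remain; assigned so far: [1, 3, 5]

Answer: x1=T x3=T x5=T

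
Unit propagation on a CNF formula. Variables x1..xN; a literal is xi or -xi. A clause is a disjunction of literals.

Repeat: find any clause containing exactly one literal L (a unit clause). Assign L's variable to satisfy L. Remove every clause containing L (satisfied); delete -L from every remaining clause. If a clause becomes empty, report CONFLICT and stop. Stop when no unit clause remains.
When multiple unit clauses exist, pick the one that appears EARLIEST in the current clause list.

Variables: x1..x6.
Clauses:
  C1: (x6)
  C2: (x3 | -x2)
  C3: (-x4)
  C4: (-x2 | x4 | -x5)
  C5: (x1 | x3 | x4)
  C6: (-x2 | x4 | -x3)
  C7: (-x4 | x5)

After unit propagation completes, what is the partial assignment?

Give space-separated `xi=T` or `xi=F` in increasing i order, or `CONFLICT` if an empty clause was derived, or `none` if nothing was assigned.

Answer: x4=F x6=T

Derivation:
unit clause [6] forces x6=T; simplify:
  satisfied 1 clause(s); 6 remain; assigned so far: [6]
unit clause [-4] forces x4=F; simplify:
  drop 4 from [-2, 4, -5] -> [-2, -5]
  drop 4 from [1, 3, 4] -> [1, 3]
  drop 4 from [-2, 4, -3] -> [-2, -3]
  satisfied 2 clause(s); 4 remain; assigned so far: [4, 6]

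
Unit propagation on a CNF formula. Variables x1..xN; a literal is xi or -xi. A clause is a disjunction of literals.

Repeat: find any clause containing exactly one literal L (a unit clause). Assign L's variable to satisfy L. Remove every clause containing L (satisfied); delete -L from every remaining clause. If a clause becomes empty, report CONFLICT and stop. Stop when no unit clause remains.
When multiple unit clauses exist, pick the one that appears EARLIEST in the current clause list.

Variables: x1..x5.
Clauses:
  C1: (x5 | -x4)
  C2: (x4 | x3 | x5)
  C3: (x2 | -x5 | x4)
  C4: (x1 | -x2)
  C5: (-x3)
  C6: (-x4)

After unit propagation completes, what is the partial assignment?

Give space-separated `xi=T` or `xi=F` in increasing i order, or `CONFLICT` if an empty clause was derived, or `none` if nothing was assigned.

unit clause [-3] forces x3=F; simplify:
  drop 3 from [4, 3, 5] -> [4, 5]
  satisfied 1 clause(s); 5 remain; assigned so far: [3]
unit clause [-4] forces x4=F; simplify:
  drop 4 from [4, 5] -> [5]
  drop 4 from [2, -5, 4] -> [2, -5]
  satisfied 2 clause(s); 3 remain; assigned so far: [3, 4]
unit clause [5] forces x5=T; simplify:
  drop -5 from [2, -5] -> [2]
  satisfied 1 clause(s); 2 remain; assigned so far: [3, 4, 5]
unit clause [2] forces x2=T; simplify:
  drop -2 from [1, -2] -> [1]
  satisfied 1 clause(s); 1 remain; assigned so far: [2, 3, 4, 5]
unit clause [1] forces x1=T; simplify:
  satisfied 1 clause(s); 0 remain; assigned so far: [1, 2, 3, 4, 5]

Answer: x1=T x2=T x3=F x4=F x5=T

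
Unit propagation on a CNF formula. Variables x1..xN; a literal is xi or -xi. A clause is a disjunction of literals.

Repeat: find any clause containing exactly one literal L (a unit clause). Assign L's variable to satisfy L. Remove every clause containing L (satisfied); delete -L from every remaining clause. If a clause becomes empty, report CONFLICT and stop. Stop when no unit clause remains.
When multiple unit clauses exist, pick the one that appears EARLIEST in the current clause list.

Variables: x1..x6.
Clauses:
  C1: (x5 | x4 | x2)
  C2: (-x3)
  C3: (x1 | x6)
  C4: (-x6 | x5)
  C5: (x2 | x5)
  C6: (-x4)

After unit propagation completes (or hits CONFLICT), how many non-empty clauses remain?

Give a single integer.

unit clause [-3] forces x3=F; simplify:
  satisfied 1 clause(s); 5 remain; assigned so far: [3]
unit clause [-4] forces x4=F; simplify:
  drop 4 from [5, 4, 2] -> [5, 2]
  satisfied 1 clause(s); 4 remain; assigned so far: [3, 4]

Answer: 4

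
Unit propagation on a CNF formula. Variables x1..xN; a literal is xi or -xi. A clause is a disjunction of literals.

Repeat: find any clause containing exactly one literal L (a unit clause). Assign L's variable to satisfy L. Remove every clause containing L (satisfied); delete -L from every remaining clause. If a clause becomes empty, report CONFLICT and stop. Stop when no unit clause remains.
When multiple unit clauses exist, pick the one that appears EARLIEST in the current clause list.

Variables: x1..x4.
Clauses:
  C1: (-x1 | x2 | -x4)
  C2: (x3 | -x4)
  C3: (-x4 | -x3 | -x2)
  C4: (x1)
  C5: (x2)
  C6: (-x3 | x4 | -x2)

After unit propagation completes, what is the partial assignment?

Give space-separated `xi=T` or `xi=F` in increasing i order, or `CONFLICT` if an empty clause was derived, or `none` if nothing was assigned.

Answer: x1=T x2=T

Derivation:
unit clause [1] forces x1=T; simplify:
  drop -1 from [-1, 2, -4] -> [2, -4]
  satisfied 1 clause(s); 5 remain; assigned so far: [1]
unit clause [2] forces x2=T; simplify:
  drop -2 from [-4, -3, -2] -> [-4, -3]
  drop -2 from [-3, 4, -2] -> [-3, 4]
  satisfied 2 clause(s); 3 remain; assigned so far: [1, 2]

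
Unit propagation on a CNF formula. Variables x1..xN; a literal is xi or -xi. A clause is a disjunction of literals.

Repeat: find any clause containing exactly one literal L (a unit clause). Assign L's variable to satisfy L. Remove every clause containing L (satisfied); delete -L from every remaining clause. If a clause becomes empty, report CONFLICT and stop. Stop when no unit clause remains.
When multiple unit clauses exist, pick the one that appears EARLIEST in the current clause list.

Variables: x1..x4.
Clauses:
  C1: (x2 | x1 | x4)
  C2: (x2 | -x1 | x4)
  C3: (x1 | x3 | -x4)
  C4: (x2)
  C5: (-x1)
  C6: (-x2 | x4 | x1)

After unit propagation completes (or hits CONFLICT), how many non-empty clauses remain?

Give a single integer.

Answer: 0

Derivation:
unit clause [2] forces x2=T; simplify:
  drop -2 from [-2, 4, 1] -> [4, 1]
  satisfied 3 clause(s); 3 remain; assigned so far: [2]
unit clause [-1] forces x1=F; simplify:
  drop 1 from [1, 3, -4] -> [3, -4]
  drop 1 from [4, 1] -> [4]
  satisfied 1 clause(s); 2 remain; assigned so far: [1, 2]
unit clause [4] forces x4=T; simplify:
  drop -4 from [3, -4] -> [3]
  satisfied 1 clause(s); 1 remain; assigned so far: [1, 2, 4]
unit clause [3] forces x3=T; simplify:
  satisfied 1 clause(s); 0 remain; assigned so far: [1, 2, 3, 4]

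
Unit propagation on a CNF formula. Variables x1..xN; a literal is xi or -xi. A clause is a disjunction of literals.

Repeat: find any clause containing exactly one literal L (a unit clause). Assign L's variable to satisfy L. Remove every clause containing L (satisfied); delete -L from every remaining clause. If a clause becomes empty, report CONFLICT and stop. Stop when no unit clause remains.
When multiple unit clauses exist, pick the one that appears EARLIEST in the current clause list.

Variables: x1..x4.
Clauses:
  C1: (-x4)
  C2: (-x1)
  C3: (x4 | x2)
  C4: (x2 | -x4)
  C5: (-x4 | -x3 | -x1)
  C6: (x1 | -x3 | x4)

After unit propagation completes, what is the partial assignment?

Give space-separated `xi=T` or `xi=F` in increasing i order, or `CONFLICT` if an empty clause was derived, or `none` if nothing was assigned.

unit clause [-4] forces x4=F; simplify:
  drop 4 from [4, 2] -> [2]
  drop 4 from [1, -3, 4] -> [1, -3]
  satisfied 3 clause(s); 3 remain; assigned so far: [4]
unit clause [-1] forces x1=F; simplify:
  drop 1 from [1, -3] -> [-3]
  satisfied 1 clause(s); 2 remain; assigned so far: [1, 4]
unit clause [2] forces x2=T; simplify:
  satisfied 1 clause(s); 1 remain; assigned so far: [1, 2, 4]
unit clause [-3] forces x3=F; simplify:
  satisfied 1 clause(s); 0 remain; assigned so far: [1, 2, 3, 4]

Answer: x1=F x2=T x3=F x4=F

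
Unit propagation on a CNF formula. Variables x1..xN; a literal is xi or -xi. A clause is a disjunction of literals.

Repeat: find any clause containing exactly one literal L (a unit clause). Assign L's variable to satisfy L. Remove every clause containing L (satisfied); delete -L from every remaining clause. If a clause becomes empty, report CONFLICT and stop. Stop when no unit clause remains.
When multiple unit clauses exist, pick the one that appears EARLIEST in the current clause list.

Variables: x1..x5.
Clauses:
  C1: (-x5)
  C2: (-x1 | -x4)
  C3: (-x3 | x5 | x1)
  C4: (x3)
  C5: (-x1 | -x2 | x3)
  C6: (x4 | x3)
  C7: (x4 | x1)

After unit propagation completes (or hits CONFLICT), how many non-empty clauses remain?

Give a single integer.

Answer: 0

Derivation:
unit clause [-5] forces x5=F; simplify:
  drop 5 from [-3, 5, 1] -> [-3, 1]
  satisfied 1 clause(s); 6 remain; assigned so far: [5]
unit clause [3] forces x3=T; simplify:
  drop -3 from [-3, 1] -> [1]
  satisfied 3 clause(s); 3 remain; assigned so far: [3, 5]
unit clause [1] forces x1=T; simplify:
  drop -1 from [-1, -4] -> [-4]
  satisfied 2 clause(s); 1 remain; assigned so far: [1, 3, 5]
unit clause [-4] forces x4=F; simplify:
  satisfied 1 clause(s); 0 remain; assigned so far: [1, 3, 4, 5]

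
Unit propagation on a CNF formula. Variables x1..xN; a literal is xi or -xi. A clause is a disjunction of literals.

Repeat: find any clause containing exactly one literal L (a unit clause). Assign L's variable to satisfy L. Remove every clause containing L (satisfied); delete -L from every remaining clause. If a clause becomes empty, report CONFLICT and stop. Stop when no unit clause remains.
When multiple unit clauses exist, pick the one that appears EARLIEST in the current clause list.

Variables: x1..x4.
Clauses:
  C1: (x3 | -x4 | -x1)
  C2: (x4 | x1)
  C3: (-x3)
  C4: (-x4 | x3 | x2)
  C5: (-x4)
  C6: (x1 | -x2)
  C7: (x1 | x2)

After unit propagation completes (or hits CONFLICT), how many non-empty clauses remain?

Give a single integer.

Answer: 0

Derivation:
unit clause [-3] forces x3=F; simplify:
  drop 3 from [3, -4, -1] -> [-4, -1]
  drop 3 from [-4, 3, 2] -> [-4, 2]
  satisfied 1 clause(s); 6 remain; assigned so far: [3]
unit clause [-4] forces x4=F; simplify:
  drop 4 from [4, 1] -> [1]
  satisfied 3 clause(s); 3 remain; assigned so far: [3, 4]
unit clause [1] forces x1=T; simplify:
  satisfied 3 clause(s); 0 remain; assigned so far: [1, 3, 4]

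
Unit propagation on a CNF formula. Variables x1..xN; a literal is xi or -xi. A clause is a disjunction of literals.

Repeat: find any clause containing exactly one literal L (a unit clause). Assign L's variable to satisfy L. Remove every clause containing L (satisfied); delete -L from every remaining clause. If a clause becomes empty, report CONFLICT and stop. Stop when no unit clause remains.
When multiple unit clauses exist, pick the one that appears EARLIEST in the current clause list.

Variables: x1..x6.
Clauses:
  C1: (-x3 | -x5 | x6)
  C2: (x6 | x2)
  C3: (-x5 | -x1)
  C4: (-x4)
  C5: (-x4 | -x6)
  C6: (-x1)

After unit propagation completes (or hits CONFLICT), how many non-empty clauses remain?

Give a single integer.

unit clause [-4] forces x4=F; simplify:
  satisfied 2 clause(s); 4 remain; assigned so far: [4]
unit clause [-1] forces x1=F; simplify:
  satisfied 2 clause(s); 2 remain; assigned so far: [1, 4]

Answer: 2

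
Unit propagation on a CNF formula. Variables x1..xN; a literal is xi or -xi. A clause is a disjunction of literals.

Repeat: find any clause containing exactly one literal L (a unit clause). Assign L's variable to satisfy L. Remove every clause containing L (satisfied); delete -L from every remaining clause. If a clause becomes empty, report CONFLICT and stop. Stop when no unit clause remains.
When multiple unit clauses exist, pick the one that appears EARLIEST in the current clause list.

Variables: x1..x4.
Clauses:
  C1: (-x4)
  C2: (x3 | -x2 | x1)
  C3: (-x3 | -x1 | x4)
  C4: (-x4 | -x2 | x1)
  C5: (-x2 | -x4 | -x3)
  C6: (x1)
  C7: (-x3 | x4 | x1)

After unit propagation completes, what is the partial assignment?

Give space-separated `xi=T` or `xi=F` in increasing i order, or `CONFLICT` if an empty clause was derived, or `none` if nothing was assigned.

unit clause [-4] forces x4=F; simplify:
  drop 4 from [-3, -1, 4] -> [-3, -1]
  drop 4 from [-3, 4, 1] -> [-3, 1]
  satisfied 3 clause(s); 4 remain; assigned so far: [4]
unit clause [1] forces x1=T; simplify:
  drop -1 from [-3, -1] -> [-3]
  satisfied 3 clause(s); 1 remain; assigned so far: [1, 4]
unit clause [-3] forces x3=F; simplify:
  satisfied 1 clause(s); 0 remain; assigned so far: [1, 3, 4]

Answer: x1=T x3=F x4=F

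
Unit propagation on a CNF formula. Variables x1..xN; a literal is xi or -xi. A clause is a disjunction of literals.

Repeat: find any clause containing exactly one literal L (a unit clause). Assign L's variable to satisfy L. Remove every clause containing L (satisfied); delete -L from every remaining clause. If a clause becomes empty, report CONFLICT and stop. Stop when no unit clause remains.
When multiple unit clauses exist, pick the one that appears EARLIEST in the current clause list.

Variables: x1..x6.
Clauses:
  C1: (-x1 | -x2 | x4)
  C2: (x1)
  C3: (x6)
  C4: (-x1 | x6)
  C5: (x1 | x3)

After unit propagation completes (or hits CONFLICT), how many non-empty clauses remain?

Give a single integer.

unit clause [1] forces x1=T; simplify:
  drop -1 from [-1, -2, 4] -> [-2, 4]
  drop -1 from [-1, 6] -> [6]
  satisfied 2 clause(s); 3 remain; assigned so far: [1]
unit clause [6] forces x6=T; simplify:
  satisfied 2 clause(s); 1 remain; assigned so far: [1, 6]

Answer: 1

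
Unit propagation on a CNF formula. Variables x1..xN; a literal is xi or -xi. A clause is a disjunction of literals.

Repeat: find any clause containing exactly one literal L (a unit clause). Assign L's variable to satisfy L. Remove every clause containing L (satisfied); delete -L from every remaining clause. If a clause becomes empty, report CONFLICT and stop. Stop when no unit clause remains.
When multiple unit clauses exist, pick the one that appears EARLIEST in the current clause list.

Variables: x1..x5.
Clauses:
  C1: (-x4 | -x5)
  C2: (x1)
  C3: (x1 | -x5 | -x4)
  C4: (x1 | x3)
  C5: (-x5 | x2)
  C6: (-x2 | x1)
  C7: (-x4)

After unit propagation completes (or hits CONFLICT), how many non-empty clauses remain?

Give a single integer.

unit clause [1] forces x1=T; simplify:
  satisfied 4 clause(s); 3 remain; assigned so far: [1]
unit clause [-4] forces x4=F; simplify:
  satisfied 2 clause(s); 1 remain; assigned so far: [1, 4]

Answer: 1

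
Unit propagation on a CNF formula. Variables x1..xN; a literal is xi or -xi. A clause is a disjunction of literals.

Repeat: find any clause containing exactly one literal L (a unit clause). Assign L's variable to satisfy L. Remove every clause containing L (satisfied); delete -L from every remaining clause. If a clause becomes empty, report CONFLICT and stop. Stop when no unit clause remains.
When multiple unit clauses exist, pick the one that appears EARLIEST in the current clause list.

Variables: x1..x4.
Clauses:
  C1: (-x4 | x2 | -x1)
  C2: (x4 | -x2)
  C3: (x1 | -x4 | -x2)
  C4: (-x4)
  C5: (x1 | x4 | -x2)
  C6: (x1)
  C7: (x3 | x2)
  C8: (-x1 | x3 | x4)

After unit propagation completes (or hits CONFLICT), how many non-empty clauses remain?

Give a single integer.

Answer: 0

Derivation:
unit clause [-4] forces x4=F; simplify:
  drop 4 from [4, -2] -> [-2]
  drop 4 from [1, 4, -2] -> [1, -2]
  drop 4 from [-1, 3, 4] -> [-1, 3]
  satisfied 3 clause(s); 5 remain; assigned so far: [4]
unit clause [-2] forces x2=F; simplify:
  drop 2 from [3, 2] -> [3]
  satisfied 2 clause(s); 3 remain; assigned so far: [2, 4]
unit clause [1] forces x1=T; simplify:
  drop -1 from [-1, 3] -> [3]
  satisfied 1 clause(s); 2 remain; assigned so far: [1, 2, 4]
unit clause [3] forces x3=T; simplify:
  satisfied 2 clause(s); 0 remain; assigned so far: [1, 2, 3, 4]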